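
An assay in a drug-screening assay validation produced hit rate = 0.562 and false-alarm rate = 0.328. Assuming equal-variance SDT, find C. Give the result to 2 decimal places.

z(H) = z(0.562) = 0.1560
z(FA) = z(0.328) = -0.4454
c = −½·[z(H) + z(FA)] = −0.5 × (0.1560 + (-0.4454)) = 0.1447
c > 0: the assay has a conservative response bias.

C = 0.14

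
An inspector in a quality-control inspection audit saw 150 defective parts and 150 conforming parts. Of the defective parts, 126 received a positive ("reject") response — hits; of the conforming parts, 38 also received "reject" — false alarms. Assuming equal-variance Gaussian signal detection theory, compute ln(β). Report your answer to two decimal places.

ln β = -0.27

H = 126/150 = 0.8400
FA = 38/150 = 0.2533
Φ⁻¹(0.8400) = 0.994, Φ⁻¹(0.2533) = -0.664
ln β = −½·[z(H)² − z(FA)²] = −0.5 × (0.988 − 0.441) = -0.2735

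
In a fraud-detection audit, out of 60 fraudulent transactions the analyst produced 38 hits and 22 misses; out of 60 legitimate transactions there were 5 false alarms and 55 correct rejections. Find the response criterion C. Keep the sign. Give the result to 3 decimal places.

H = 38/60 = 0.6333
FA = 5/60 = 0.0833
Φ⁻¹(H) = 0.3406
Φ⁻¹(FA) = -1.3832
c = −½·[z(H) + z(FA)] = −0.5 × (0.3406 + (-1.3832)) = 0.5213

C = 0.521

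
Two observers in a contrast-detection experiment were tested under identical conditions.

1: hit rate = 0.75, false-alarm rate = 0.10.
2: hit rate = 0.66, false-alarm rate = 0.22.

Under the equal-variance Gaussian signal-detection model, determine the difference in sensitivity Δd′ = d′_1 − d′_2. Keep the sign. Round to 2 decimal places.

1: z(0.75) = 0.674, z(0.10) = -1.282, d' = 1.956
2: z(0.66) = 0.412, z(0.22) = -0.772, d' = 1.184
Δd' = d'_1 − d'_2 = 1.956 − 1.184 = 0.772
1 has the higher sensitivity.

Δd′ = 0.77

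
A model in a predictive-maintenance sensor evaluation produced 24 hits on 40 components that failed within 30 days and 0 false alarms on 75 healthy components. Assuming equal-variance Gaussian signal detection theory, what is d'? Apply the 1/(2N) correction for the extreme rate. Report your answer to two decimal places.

d' = 2.73

The false-alarm rate is 0/75 = 0, so apply the 1/(2N) correction: FA → 1/(2·75) = 0.00667.
z(H) = z(0.60000) = 0.253
z(FA) = z(0.00667) = -2.475
d' = 0.253 − (-2.475) = 2.728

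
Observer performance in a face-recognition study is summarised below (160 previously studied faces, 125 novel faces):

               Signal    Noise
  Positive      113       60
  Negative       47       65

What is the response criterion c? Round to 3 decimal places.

H = 113/160 = 0.7063
FA = 60/125 = 0.4800
z(H) = z(0.7063) = 0.5426
z(FA) = z(0.4800) = -0.0502
c = −½·[z(H) + z(FA)] = −0.5 × (0.5426 + (-0.0502)) = -0.2462
c < 0: the observer has a liberal response bias.

c = -0.246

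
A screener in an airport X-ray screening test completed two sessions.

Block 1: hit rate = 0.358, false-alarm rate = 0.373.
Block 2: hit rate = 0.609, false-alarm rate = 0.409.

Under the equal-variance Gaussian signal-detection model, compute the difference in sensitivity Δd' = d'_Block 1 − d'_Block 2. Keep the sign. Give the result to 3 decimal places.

Δd' = -0.547

Block 1: z(0.358) = -0.3638, z(0.373) = -0.3239, d' = -0.0399
Block 2: z(0.609) = 0.2767, z(0.409) = -0.2301, d' = 0.5068
Δd' = d'_Block 1 − d'_Block 2 = -0.0399 − 0.5068 = -0.5467
Block 2 has the higher sensitivity.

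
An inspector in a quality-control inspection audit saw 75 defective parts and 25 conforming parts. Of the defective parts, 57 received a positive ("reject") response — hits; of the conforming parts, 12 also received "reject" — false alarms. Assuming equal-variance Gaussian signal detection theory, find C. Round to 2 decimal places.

H = 57/75 = 0.7600
FA = 12/25 = 0.4800
z(H) = z(0.7600) = 0.706
z(FA) = z(0.4800) = -0.050
c = −½·[z(H) + z(FA)] = −0.5 × (0.706 + (-0.050)) = -0.328

C = -0.33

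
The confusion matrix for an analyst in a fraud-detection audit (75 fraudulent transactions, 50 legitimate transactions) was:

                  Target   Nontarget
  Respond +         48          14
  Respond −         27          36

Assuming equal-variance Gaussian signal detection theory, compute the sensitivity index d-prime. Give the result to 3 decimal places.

H = 48/75 = 0.6400
FA = 14/50 = 0.2800
Φ⁻¹(H) = 0.3585
Φ⁻¹(FA) = -0.5828
d' = z(H) − z(FA) = 0.3585 − (-0.5828) = 0.9413

d-prime = 0.941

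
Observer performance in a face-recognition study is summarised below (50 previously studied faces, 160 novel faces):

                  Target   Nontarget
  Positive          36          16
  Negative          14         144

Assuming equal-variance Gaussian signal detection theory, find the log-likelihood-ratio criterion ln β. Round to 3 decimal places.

ln β = 0.651

H = 36/50 = 0.7200
FA = 16/160 = 0.1000
z(H) = 0.5828
z(FA) = -1.2816
ln β = −½·[z(H)² − z(FA)²] = −0.5 × (0.3397 − 1.6425) = 0.6514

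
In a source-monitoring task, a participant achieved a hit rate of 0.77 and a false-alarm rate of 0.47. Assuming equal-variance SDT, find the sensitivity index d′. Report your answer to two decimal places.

d′ = 0.81

z(H) = z(0.77) = 0.7388
z(FA) = z(0.47) = -0.0753
d' = z(H) − z(FA) = 0.7388 − (-0.0753) = 0.8141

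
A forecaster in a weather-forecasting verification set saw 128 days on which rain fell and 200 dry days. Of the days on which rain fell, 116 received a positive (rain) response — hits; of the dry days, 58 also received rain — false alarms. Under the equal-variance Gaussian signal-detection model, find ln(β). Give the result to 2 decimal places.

H = 116/128 = 0.9062
FA = 58/200 = 0.2900
z(0.9062) = 1.318, z(0.2900) = -0.553
ln β = −½·[z(H)² − z(FA)²] = −0.5 × (1.737 − 0.306) = -0.7155

ln β = -0.72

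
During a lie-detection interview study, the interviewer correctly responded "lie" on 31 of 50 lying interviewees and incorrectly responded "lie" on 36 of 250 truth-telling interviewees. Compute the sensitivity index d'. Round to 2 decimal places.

H = 31/50 = 0.6200
FA = 36/250 = 0.1440
z(H) = 0.3055
z(FA) = -1.0625
d' = z(H) − z(FA) = 0.3055 − (-1.0625) = 1.3680

d' = 1.37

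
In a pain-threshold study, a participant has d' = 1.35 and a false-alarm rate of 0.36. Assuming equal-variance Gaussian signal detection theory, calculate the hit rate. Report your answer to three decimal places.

z(false-alarm rate) = z(0.36) = -0.3585
z(H) = z(FA) + d' = -0.3585 + 1.35 = 0.9915
hit rate = Φ(0.9915) = 0.8393

hit rate = 0.839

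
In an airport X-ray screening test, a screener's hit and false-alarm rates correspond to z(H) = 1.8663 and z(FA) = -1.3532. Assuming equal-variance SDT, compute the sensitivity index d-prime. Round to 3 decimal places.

d-prime = 3.220

d' = z(H) − z(FA) = 1.8663 − (-1.3532) = 3.2195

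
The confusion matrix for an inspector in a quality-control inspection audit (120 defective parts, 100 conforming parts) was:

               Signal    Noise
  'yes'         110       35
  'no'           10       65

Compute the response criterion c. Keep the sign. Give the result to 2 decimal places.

H = 110/120 = 0.9167
FA = 35/100 = 0.3500
z(H) = z(0.9167) = 1.383
z(FA) = z(0.3500) = -0.385
c = −½·[z(H) + z(FA)] = −0.5 × (1.383 + (-0.385)) = -0.499

c = -0.50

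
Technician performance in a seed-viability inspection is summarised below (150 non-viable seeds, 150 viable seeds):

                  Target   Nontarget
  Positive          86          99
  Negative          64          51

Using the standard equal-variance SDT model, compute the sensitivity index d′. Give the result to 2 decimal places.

d′ = -0.23

H = 86/150 = 0.5733
FA = 99/150 = 0.6600
Φ⁻¹(H) = 0.1848
Φ⁻¹(FA) = 0.4125
d' = z(H) − z(FA) = 0.1848 − 0.4125 = -0.2277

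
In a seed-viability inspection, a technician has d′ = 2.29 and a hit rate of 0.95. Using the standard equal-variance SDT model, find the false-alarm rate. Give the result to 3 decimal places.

false-alarm rate = 0.259

z(hit rate) = z(0.95) = 1.6449
z(FA) = z(H) − d' = 1.6449 − 2.29 = -0.6451
false-alarm rate = Φ(-0.6451) = 0.2594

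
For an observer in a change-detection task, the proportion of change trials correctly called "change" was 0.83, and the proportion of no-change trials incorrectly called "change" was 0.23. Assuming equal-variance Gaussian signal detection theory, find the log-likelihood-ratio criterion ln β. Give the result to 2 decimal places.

ln β = -0.18

Φ⁻¹(0.83) = 0.954, Φ⁻¹(0.23) = -0.739
ln β = −½·[z(H)² − z(FA)²] = −0.5 × (0.910 − 0.546) = -0.182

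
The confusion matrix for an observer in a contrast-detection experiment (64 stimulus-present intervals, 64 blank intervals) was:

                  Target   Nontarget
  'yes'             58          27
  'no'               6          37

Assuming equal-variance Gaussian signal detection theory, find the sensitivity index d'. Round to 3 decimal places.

d' = 1.515

H = 58/64 = 0.9062
FA = 27/64 = 0.4219
z(H) = z(0.9062) = 1.3177
z(FA) = z(0.4219) = -0.1970
d' = z(H) − z(FA) = 1.3177 − (-0.1970) = 1.5147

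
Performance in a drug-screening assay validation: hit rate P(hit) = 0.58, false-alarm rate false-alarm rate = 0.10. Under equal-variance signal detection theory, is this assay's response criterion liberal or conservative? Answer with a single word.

z(H) = 0.202, z(FA) = -1.282
c = −½·(z(H) + z(FA)) = 0.540
c > 0 → conservative criterion (biased toward responding “no”).

conservative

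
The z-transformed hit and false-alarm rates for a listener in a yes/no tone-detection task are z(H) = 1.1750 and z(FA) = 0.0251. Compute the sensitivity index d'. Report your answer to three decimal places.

d' = 1.150

d' = z(H) − z(FA) = 1.1750 − 0.0251 = 1.1499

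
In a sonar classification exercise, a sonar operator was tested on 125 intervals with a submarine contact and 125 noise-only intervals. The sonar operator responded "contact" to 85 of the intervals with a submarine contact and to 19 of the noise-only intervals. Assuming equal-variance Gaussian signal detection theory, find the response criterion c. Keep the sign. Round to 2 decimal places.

H = 85/125 = 0.6800
FA = 19/125 = 0.1520
Φ⁻¹(H) = Φ⁻¹(0.6800) = 0.4677
Φ⁻¹(FA) = Φ⁻¹(0.1520) = -1.0279
c = −½·[z(H) + z(FA)] = −0.5 × (0.4677 + (-1.0279)) = 0.2801
c > 0: the sonar operator has a conservative response bias.

c = 0.28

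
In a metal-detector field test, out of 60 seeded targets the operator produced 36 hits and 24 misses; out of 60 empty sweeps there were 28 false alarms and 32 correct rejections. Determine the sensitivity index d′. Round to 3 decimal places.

d′ = 0.337

H = 36/60 = 0.6000
FA = 28/60 = 0.4667
Φ⁻¹(H) = 0.2533
Φ⁻¹(FA) = -0.0836
d' = z(H) − z(FA) = 0.2533 − (-0.0836) = 0.3369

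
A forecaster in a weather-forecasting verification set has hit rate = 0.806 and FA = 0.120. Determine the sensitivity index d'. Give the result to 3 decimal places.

z(H) = z(0.806) = 0.8633
z(FA) = z(0.120) = -1.1750
d' = z(H) − z(FA) = 0.8633 − (-1.1750) = 2.0383

d' = 2.038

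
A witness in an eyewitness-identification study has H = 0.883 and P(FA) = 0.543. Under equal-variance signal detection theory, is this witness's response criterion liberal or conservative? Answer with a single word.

z(H) = 1.190, z(FA) = 0.108
c = −½·(z(H) + z(FA)) = -0.649
c < 0 → liberal criterion (biased toward responding “yes”).

liberal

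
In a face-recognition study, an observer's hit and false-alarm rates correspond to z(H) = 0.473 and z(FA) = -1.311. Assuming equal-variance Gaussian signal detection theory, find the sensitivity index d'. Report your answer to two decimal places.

d' = 1.78

d' = z(H) − z(FA) = 0.473 − (-1.311) = 1.784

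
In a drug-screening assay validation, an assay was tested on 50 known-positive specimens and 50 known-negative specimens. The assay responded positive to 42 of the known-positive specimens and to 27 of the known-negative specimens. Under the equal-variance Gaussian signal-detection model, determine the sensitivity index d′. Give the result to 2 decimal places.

H = 42/50 = 0.8400
FA = 27/50 = 0.5400
z(H) = 0.994
z(FA) = 0.100
d' = z(H) − z(FA) = 0.994 − 0.100 = 0.894

d′ = 0.89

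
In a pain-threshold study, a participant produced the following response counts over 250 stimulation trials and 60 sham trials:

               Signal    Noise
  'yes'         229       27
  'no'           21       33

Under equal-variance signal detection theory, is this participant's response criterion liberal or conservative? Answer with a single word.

liberal

z(H) = 1.379, z(FA) = -0.126
c = −½·(z(H) + z(FA)) = -0.6265
c < 0 → liberal criterion (biased toward responding “yes”).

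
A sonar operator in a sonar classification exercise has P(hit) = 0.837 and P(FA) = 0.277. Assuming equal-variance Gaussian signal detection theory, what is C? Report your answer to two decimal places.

C = -0.20

z(0.837) = 0.9822, z(0.277) = -0.5918
c = −½·[z(H) + z(FA)] = −0.5 × (0.9822 + (-0.5918)) = -0.1952
c < 0: the sonar operator has a liberal response bias.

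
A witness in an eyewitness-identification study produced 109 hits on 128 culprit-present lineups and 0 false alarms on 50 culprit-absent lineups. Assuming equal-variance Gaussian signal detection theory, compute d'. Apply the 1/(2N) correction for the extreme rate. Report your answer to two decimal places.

d' = 3.37

The false-alarm rate is 0/50 = 0, so apply the 1/(2N) correction: FA → 1/(2·50) = 0.01000.
z(H) = z(0.85156) = 1.043
z(FA) = z(0.01000) = -2.326
d' = 1.043 − (-2.326) = 3.369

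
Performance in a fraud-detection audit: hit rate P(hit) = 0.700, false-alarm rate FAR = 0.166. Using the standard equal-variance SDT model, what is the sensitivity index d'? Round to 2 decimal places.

Φ⁻¹(0.700) = 0.524, Φ⁻¹(0.166) = -0.970
d' = z(H) − z(FA) = 0.524 − (-0.970) = 1.494

d' = 1.49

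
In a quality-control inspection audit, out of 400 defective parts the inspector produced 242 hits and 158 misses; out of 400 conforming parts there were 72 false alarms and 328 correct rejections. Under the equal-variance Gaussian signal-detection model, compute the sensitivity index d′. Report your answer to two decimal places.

H = 242/400 = 0.6050
FA = 72/400 = 0.1800
Φ⁻¹(0.6050) = 0.266, Φ⁻¹(0.1800) = -0.915
d' = z(H) − z(FA) = 0.266 − (-0.915) = 1.181

d′ = 1.18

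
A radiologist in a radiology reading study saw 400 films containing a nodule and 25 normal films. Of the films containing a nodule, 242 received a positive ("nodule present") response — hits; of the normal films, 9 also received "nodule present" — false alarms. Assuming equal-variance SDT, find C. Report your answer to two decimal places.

H = 242/400 = 0.6050
FA = 9/25 = 0.3600
z(0.6050) = 0.2663, z(0.3600) = -0.3585
c = −½·[z(H) + z(FA)] = −0.5 × (0.2663 + (-0.3585)) = 0.0461

C = 0.05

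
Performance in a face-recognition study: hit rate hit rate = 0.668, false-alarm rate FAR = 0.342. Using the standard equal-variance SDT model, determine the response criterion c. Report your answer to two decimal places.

Φ⁻¹(0.668) = 0.4344, Φ⁻¹(0.342) = -0.4070
c = −½·[z(H) + z(FA)] = −0.5 × (0.4344 + (-0.4070)) = -0.0137
c < 0: the observer has a liberal response bias.

c = -0.01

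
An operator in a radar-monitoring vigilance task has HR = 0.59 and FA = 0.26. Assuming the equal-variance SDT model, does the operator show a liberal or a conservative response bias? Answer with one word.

conservative

z(H) = 0.228, z(FA) = -0.643
c = −½·(z(H) + z(FA)) = 0.2075
c > 0 → conservative criterion (biased toward responding “no”).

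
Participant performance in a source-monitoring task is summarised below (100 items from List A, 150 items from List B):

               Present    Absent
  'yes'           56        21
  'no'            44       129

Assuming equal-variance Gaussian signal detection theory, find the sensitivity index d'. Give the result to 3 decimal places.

H = 56/100 = 0.5600
FA = 21/150 = 0.1400
z(H) = 0.1510
z(FA) = -1.0803
d' = z(H) − z(FA) = 0.1510 − (-1.0803) = 1.2313

d' = 1.231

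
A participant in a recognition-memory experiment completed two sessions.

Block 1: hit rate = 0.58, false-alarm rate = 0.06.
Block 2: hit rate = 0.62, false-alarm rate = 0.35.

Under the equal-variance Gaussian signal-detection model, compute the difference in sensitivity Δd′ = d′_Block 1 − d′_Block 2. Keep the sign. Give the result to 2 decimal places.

Δd′ = 1.07

Block 1: z(0.58) = 0.202, z(0.06) = -1.555, d' = 1.757
Block 2: z(0.62) = 0.305, z(0.35) = -0.385, d' = 0.690
Δd' = d'_Block 1 − d'_Block 2 = 1.757 − 0.690 = 1.067
Block 1 has the higher sensitivity.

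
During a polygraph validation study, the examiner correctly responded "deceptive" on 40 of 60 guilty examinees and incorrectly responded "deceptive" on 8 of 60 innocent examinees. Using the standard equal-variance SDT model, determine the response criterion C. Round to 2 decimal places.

H = 40/60 = 0.6667
FA = 8/60 = 0.1333
Φ⁻¹(0.6667) = 0.431, Φ⁻¹(0.1333) = -1.111
c = −½·[z(H) + z(FA)] = −0.5 × (0.431 + (-1.111)) = 0.340

C = 0.34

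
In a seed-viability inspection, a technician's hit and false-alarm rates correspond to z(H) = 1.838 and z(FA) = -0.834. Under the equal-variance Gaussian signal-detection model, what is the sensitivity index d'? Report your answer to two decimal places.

d' = 2.67

d' = z(H) − z(FA) = 1.838 − (-0.834) = 2.672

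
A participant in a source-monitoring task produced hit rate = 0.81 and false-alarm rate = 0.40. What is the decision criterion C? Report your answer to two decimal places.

C = -0.31

z(H) = 0.8779
z(FA) = -0.2533
c = −½·[z(H) + z(FA)] = −0.5 × (0.8779 + (-0.2533)) = -0.3123
c < 0: the participant has a liberal response bias.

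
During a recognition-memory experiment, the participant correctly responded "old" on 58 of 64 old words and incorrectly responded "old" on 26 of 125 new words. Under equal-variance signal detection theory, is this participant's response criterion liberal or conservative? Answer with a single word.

z(H) = 1.318, z(FA) = -0.813
c = −½·(z(H) + z(FA)) = -0.2525
c < 0 → liberal criterion (biased toward responding “yes”).

liberal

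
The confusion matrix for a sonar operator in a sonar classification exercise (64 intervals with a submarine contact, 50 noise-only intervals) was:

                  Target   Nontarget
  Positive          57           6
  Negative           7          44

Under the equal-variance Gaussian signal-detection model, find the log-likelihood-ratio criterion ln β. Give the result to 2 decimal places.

ln β = -0.07

H = 57/64 = 0.8906
FA = 6/50 = 0.1200
z(H) = 1.230
z(FA) = -1.175
ln β = −½·[z(H)² − z(FA)²] = −0.5 × (1.513 − 1.381) = -0.066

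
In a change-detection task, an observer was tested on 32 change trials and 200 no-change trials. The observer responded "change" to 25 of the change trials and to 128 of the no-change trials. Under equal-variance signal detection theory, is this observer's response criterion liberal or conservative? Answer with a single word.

liberal

z(H) = 0.776, z(FA) = 0.358
c = −½·(z(H) + z(FA)) = -0.567
c < 0 → liberal criterion (biased toward responding “yes”).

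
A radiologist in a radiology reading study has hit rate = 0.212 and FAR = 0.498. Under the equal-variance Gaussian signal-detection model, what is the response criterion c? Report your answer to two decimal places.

c = 0.40

z(0.212) = -0.7995, z(0.498) = -0.0050
c = −½·[z(H) + z(FA)] = −0.5 × (-0.7995 + (-0.0050)) = 0.40225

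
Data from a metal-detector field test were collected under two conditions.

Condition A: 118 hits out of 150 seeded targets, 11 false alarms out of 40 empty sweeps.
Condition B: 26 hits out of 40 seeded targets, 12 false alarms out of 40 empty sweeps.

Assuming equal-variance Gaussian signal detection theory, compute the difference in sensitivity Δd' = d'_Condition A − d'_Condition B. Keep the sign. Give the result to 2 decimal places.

Condition A: z(0.7867) = 0.795, z(0.2750) = -0.598, d' = 1.393
Condition B: z(0.6500) = 0.385, z(0.3000) = -0.524, d' = 0.909
Δd' = d'_Condition A − d'_Condition B = 1.393 − 0.909 = 0.484
Condition A has the higher sensitivity.

Δd' = 0.48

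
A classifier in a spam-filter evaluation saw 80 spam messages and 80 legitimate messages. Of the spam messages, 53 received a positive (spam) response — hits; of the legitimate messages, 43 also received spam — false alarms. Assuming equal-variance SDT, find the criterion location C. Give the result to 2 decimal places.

C = -0.26

H = 53/80 = 0.6625
FA = 43/80 = 0.5375
z(0.6625) = 0.419, z(0.5375) = 0.094
c = −½·[z(H) + z(FA)] = −0.5 × (0.419 + 0.094) = -0.2565
c < 0: the classifier has a liberal response bias.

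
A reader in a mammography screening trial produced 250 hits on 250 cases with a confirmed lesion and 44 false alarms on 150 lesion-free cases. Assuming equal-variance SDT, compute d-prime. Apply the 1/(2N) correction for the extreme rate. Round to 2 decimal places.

d-prime = 3.42

The hit rate is 250/250 = 1, so apply the 1/(2N) correction: H → 1 − 1/(2·250) = 0.99800.
z(H) = z(0.99800) = 2.878
z(FA) = z(0.29333) = -0.544
d' = 2.878 − (-0.544) = 3.422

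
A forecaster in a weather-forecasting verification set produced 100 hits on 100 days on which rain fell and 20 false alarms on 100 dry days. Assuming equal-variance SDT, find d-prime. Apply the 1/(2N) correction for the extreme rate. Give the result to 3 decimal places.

d-prime = 3.417

The hit rate is 100/100 = 1, so apply the 1/(2N) correction: H → 1 − 1/(2·100) = 0.99500.
z(H) = z(0.99500) = 2.5758
z(FA) = z(0.20000) = -0.8416
d' = 2.5758 − (-0.8416) = 3.4174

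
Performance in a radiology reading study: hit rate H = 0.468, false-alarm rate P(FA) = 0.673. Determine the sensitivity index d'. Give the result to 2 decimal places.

Φ⁻¹(H) = Φ⁻¹(0.468) = -0.080
Φ⁻¹(FA) = Φ⁻¹(0.673) = 0.448
d' = z(H) − z(FA) = -0.080 − 0.448 = -0.528

d' = -0.53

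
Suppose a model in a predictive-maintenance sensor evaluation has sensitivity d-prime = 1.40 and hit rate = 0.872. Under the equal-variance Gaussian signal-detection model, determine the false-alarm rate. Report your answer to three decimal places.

z(hit rate) = z(0.872) = 1.1359
z(FA) = z(H) − d' = 1.1359 − 1.40 = -0.2641
false-alarm rate = Φ(-0.2641) = 0.3959

false-alarm rate = 0.396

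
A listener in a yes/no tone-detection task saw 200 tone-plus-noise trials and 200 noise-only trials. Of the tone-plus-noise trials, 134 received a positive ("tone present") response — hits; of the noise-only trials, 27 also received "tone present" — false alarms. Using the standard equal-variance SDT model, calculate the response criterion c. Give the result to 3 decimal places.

H = 134/200 = 0.6700
FA = 27/200 = 0.1350
Φ⁻¹(H) = Φ⁻¹(0.6700) = 0.4399
Φ⁻¹(FA) = Φ⁻¹(0.1350) = -1.1031
c = −½·[z(H) + z(FA)] = −0.5 × (0.4399 + (-1.1031)) = 0.3316
c > 0: the listener has a conservative response bias.

c = 0.332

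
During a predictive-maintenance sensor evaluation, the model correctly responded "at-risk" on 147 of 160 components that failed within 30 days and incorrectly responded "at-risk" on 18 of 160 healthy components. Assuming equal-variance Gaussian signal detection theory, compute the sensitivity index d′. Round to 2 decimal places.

d′ = 2.61

H = 147/160 = 0.9187
FA = 18/160 = 0.1125
z(H) = z(0.9187) = 1.3964
z(FA) = z(0.1125) = -1.2133
d' = z(H) − z(FA) = 1.3964 − (-1.2133) = 2.6097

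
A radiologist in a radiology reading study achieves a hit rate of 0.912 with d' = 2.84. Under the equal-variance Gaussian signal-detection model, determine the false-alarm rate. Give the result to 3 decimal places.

false-alarm rate = 0.069

z(hit rate) = z(0.912) = 1.3532
z(FA) = z(H) − d' = 1.3532 − 2.84 = -1.4868
false-alarm rate = Φ(-1.4868) = 0.0685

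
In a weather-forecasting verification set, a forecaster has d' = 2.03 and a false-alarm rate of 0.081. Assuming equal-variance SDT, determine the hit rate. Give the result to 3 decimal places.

z(false-alarm rate) = z(0.081) = -1.3984
z(H) = z(FA) + d' = -1.3984 + 2.03 = 0.6316
hit rate = Φ(0.6316) = 0.7362

hit rate = 0.736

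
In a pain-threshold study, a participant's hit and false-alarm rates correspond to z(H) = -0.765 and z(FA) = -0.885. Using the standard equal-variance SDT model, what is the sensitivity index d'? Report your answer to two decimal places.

d' = 0.12

d' = z(H) − z(FA) = -0.765 − (-0.885) = 0.120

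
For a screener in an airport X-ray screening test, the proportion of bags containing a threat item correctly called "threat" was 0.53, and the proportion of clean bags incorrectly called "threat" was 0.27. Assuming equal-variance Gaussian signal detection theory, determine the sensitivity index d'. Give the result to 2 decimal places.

d' = 0.69

Φ⁻¹(0.53) = 0.0753, Φ⁻¹(0.27) = -0.6128
d' = z(H) − z(FA) = 0.0753 − (-0.6128) = 0.6881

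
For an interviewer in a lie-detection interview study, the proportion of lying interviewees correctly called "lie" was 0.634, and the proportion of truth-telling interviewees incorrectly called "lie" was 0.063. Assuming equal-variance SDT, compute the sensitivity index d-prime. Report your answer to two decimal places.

z(H) = 0.342
z(FA) = -1.530
d' = z(H) − z(FA) = 0.342 − (-1.530) = 1.872

d-prime = 1.87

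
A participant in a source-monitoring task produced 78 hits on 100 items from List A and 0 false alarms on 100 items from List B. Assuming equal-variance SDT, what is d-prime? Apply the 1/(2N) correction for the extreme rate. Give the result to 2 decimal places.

d-prime = 3.35

The false-alarm rate is 0/100 = 0, so apply the 1/(2N) correction: FA → 1/(2·100) = 0.00500.
z(H) = z(0.78000) = 0.772
z(FA) = z(0.00500) = -2.576
d' = 0.772 − (-2.576) = 3.348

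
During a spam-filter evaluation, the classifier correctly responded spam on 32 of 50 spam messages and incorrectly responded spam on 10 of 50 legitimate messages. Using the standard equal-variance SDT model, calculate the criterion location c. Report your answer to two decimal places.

H = 32/50 = 0.6400
FA = 10/50 = 0.2000
z(0.6400) = 0.3585, z(0.2000) = -0.8416
c = −½·[z(H) + z(FA)] = −0.5 × (0.3585 + (-0.8416)) = 0.24155

c = 0.24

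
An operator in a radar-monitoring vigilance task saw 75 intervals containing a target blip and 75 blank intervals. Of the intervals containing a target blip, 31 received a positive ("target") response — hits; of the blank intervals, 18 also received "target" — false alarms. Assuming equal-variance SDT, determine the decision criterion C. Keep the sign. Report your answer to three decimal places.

H = 31/75 = 0.4133
FA = 18/75 = 0.2400
z(H) = z(0.4133) = -0.2191
z(FA) = z(0.2400) = -0.7063
c = −½·[z(H) + z(FA)] = −0.5 × (-0.2191 + (-0.7063)) = 0.4627

C = 0.463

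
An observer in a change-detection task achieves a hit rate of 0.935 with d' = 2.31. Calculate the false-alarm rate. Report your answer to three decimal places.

false-alarm rate = 0.213

z(hit rate) = z(0.935) = 1.5141
z(FA) = z(H) − d' = 1.5141 − 2.31 = -0.7959
false-alarm rate = Φ(-0.7959) = 0.2130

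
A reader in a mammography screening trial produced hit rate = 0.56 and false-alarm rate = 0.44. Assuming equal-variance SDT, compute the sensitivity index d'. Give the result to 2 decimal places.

d' = 0.30

z(0.56) = 0.151, z(0.44) = -0.151
d' = z(H) − z(FA) = 0.151 − (-0.151) = 0.302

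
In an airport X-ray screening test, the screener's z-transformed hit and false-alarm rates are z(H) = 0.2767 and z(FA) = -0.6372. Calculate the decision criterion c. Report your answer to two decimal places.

c = 0.18

c = −½·[z(H) + z(FA)] = −½·(0.2767 + (-0.6372)) = 0.18025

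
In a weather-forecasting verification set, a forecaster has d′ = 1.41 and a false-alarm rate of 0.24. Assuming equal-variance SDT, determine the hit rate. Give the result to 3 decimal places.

hit rate = 0.759

z(false-alarm rate) = z(0.24) = -0.7063
z(H) = z(FA) + d' = -0.7063 + 1.41 = 0.7037
hit rate = Φ(0.7037) = 0.7592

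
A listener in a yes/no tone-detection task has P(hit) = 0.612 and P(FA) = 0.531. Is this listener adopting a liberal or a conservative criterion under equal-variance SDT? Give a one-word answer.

liberal

z(H) = 0.285, z(FA) = 0.078
c = −½·(z(H) + z(FA)) = -0.1815
c < 0 → liberal criterion (biased toward responding “yes”).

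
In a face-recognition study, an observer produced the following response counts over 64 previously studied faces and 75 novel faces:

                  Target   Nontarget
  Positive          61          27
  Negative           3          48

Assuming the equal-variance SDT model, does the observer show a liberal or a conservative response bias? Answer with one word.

z(H) = 1.676, z(FA) = -0.358
c = −½·(z(H) + z(FA)) = -0.659
c < 0 → liberal criterion (biased toward responding “yes”).

liberal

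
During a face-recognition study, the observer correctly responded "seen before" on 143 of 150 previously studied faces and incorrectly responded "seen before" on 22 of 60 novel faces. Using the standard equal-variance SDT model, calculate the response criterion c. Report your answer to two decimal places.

c = -0.67

H = 143/150 = 0.9533
FA = 22/60 = 0.3667
Φ⁻¹(0.9533) = 1.6777, Φ⁻¹(0.3667) = -0.3406
c = −½·[z(H) + z(FA)] = −0.5 × (1.6777 + (-0.3406)) = -0.66855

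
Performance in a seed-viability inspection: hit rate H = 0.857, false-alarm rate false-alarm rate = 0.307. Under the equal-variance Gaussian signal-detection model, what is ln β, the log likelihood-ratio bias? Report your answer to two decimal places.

z(H) = z(0.857) = 1.067
z(FA) = z(0.307) = -0.504
ln β = −½·[z(H)² − z(FA)²] = −0.5 × (1.138 − 0.254) = -0.442

ln β = -0.44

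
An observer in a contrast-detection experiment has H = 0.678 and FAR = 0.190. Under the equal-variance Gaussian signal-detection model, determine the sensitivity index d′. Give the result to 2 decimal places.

z(0.678) = 0.462, z(0.190) = -0.878
d' = z(H) − z(FA) = 0.462 − (-0.878) = 1.340

d′ = 1.34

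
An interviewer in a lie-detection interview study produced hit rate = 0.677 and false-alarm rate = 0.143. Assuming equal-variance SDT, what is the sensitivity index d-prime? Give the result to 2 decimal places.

Φ⁻¹(0.677) = 0.4593, Φ⁻¹(0.143) = -1.0669
d' = z(H) − z(FA) = 0.4593 − (-1.0669) = 1.5262

d-prime = 1.53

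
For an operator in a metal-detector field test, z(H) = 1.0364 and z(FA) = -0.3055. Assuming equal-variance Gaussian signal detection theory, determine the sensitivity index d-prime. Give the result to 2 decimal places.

d-prime = 1.34

d' = z(H) − z(FA) = 1.0364 − (-0.3055) = 1.3419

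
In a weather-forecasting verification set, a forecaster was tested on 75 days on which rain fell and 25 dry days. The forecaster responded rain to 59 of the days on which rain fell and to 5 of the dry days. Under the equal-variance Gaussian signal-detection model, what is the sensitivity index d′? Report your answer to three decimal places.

d′ = 1.637

H = 59/75 = 0.7867
FA = 5/25 = 0.2000
z(H) = 0.7950
z(FA) = -0.8416
d' = z(H) − z(FA) = 0.7950 − (-0.8416) = 1.6366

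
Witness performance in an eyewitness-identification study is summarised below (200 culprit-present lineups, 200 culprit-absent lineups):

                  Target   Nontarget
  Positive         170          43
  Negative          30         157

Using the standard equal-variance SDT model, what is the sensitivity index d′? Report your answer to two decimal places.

H = 170/200 = 0.8500
FA = 43/200 = 0.2150
Φ⁻¹(H) = 1.0364
Φ⁻¹(FA) = -0.7892
d' = z(H) − z(FA) = 1.0364 − (-0.7892) = 1.8256

d′ = 1.83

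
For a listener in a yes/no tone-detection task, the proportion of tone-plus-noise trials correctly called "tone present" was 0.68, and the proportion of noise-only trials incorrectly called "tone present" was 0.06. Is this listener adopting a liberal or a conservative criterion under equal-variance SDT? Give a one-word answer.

z(H) = 0.468, z(FA) = -1.555
c = −½·(z(H) + z(FA)) = 0.5435
c > 0 → conservative criterion (biased toward responding “no”).

conservative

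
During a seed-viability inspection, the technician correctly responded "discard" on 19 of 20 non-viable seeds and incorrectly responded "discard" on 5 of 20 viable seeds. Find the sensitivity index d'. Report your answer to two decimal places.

d' = 2.32

H = 19/20 = 0.9500
FA = 5/20 = 0.2500
z(H) = z(0.9500) = 1.6449
z(FA) = z(0.2500) = -0.6745
d' = z(H) − z(FA) = 1.6449 − (-0.6745) = 2.3194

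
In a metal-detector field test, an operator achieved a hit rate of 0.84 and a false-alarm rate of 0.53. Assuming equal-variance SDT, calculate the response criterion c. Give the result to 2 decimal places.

c = -0.53

z(0.84) = 0.994, z(0.53) = 0.075
c = −½·[z(H) + z(FA)] = −0.5 × (0.994 + 0.075) = -0.5345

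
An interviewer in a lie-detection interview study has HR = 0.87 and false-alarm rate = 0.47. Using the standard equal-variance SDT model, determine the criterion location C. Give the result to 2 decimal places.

C = -0.53

Φ⁻¹(0.87) = 1.126, Φ⁻¹(0.47) = -0.075
c = −½·[z(H) + z(FA)] = −0.5 × (1.126 + (-0.075)) = -0.5255
c < 0: the interviewer has a liberal response bias.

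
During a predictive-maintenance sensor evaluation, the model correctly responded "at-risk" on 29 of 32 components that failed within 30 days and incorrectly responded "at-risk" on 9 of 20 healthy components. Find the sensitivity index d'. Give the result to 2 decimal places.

d' = 1.44

H = 29/32 = 0.9062
FA = 9/20 = 0.4500
z(0.9062) = 1.318, z(0.4500) = -0.126
d' = z(H) − z(FA) = 1.318 − (-0.126) = 1.444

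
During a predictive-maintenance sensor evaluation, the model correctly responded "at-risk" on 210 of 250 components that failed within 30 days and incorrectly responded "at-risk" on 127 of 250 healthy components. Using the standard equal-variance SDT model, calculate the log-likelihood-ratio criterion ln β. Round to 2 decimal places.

H = 210/250 = 0.8400
FA = 127/250 = 0.5080
z(H) = z(0.8400) = 0.994
z(FA) = z(0.5080) = 0.020
ln β = −½·[z(H)² − z(FA)²] = −0.5 × (0.988 − 0.000) = -0.494

ln β = -0.49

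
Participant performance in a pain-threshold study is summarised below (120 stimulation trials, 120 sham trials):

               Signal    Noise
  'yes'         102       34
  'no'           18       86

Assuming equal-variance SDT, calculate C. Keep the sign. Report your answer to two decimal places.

H = 102/120 = 0.8500
FA = 34/120 = 0.2833
Φ⁻¹(H) = Φ⁻¹(0.8500) = 1.0364
Φ⁻¹(FA) = Φ⁻¹(0.2833) = -0.5731
c = −½·[z(H) + z(FA)] = −0.5 × (1.0364 + (-0.5731)) = -0.23165

C = -0.23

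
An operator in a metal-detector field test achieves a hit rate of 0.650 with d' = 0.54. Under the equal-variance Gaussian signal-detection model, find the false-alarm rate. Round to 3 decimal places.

false-alarm rate = 0.439

z(hit rate) = z(0.650) = 0.3853
z(FA) = z(H) − d' = 0.3853 − 0.54 = -0.1547
false-alarm rate = Φ(-0.1547) = 0.4385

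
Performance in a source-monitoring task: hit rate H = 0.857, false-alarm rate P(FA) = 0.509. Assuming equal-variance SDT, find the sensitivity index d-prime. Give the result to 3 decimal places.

d-prime = 1.044

z(H) = 1.0669
z(FA) = 0.0226
d' = z(H) − z(FA) = 1.0669 − 0.0226 = 1.0443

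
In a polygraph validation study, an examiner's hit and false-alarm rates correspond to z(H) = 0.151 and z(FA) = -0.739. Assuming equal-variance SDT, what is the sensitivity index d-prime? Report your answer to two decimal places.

d-prime = 0.89

d' = z(H) − z(FA) = 0.151 − (-0.739) = 0.890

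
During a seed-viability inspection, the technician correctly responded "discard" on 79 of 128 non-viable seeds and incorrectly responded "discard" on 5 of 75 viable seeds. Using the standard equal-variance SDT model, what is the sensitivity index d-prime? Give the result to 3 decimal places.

d-prime = 1.799

H = 79/128 = 0.6172
FA = 5/75 = 0.0667
z(H) = 0.2981
z(FA) = -1.5008
d' = z(H) − z(FA) = 0.2981 − (-1.5008) = 1.7989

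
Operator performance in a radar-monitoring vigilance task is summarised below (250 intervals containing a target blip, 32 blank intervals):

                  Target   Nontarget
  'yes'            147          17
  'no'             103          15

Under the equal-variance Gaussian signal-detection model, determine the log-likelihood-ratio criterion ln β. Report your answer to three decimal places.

H = 147/250 = 0.5880
FA = 17/32 = 0.5312
z(H) = 0.2224
z(FA) = 0.0783
ln β = −½·[z(H)² − z(FA)²] = −0.5 × (0.0495 − 0.0061) = -0.0217

ln β = -0.022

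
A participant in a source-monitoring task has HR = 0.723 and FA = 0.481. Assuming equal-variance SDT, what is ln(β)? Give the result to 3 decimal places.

ln β = -0.174

Φ⁻¹(0.723) = 0.5918, Φ⁻¹(0.481) = -0.0476
ln β = −½·[z(H)² − z(FA)²] = −0.5 × (0.3502 − 0.0023) = -0.17395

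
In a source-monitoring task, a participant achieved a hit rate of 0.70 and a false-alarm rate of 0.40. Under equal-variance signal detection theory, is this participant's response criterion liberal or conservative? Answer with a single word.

liberal

z(H) = 0.524, z(FA) = -0.253
c = −½·(z(H) + z(FA)) = -0.1355
c < 0 → liberal criterion (biased toward responding “yes”).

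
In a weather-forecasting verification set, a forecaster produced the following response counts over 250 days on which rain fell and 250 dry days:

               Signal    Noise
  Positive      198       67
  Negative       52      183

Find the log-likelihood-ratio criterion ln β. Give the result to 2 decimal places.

H = 198/250 = 0.7920
FA = 67/250 = 0.2680
z(0.7920) = 0.813, z(0.2680) = -0.619
ln β = −½·[z(H)² − z(FA)²] = −0.5 × (0.661 − 0.383) = -0.139

ln β = -0.14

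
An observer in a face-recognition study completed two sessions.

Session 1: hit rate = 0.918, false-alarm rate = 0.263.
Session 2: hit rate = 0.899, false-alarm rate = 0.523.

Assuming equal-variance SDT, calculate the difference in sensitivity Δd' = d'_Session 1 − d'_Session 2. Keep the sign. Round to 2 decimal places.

Session 1: z(0.918) = 1.392, z(0.263) = -0.634, d' = 2.026
Session 2: z(0.899) = 1.276, z(0.523) = 0.058, d' = 1.218
Δd' = d'_Session 1 − d'_Session 2 = 2.026 − 1.218 = 0.808
Session 1 has the higher sensitivity.

Δd' = 0.81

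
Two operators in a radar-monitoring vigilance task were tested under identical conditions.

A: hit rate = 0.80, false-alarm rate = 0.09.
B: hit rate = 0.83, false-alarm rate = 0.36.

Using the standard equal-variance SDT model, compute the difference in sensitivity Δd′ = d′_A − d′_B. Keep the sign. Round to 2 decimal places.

Δd′ = 0.87

A: z(0.80) = 0.842, z(0.09) = -1.341, d' = 2.183
B: z(0.83) = 0.954, z(0.36) = -0.358, d' = 1.312
Δd' = d'_A − d'_B = 2.183 − 1.312 = 0.871
A has the higher sensitivity.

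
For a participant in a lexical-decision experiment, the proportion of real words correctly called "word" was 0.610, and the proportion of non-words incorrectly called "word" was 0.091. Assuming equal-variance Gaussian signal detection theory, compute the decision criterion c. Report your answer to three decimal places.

c = 0.528

Φ⁻¹(H) = Φ⁻¹(0.610) = 0.2793
Φ⁻¹(FA) = Φ⁻¹(0.091) = -1.3346
c = −½·[z(H) + z(FA)] = −0.5 × (0.2793 + (-1.3346)) = 0.52765
c > 0: the participant has a conservative response bias.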